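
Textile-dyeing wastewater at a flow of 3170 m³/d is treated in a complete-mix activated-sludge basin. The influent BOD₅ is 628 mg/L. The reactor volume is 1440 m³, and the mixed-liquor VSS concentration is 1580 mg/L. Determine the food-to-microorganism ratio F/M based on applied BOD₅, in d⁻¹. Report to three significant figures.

F/M ≈ 0.875 d⁻¹

F/M = applied load / biomass = Q·S₀/(V·X) = 3170 × 628 / (1440 × 1580) = 0.8750 d⁻¹.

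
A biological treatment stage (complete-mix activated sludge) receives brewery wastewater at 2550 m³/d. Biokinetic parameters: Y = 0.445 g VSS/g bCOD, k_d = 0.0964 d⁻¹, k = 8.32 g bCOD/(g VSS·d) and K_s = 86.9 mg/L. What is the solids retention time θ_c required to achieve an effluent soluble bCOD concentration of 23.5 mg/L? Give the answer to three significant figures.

θ_c ≈ 1.45 d

From 1/θ_c = Y·k·S/(K_s + S) − k_d: Y·k·S/(K_s+S) = 0.445 × 8.32 × 23.5 / (86.9 + 23.5) = 0.7881 d⁻¹.
θ_c = 1/(μ − k_d) = 1/(0.7881 − 0.0964) = 1/0.6917 = 1.446 d.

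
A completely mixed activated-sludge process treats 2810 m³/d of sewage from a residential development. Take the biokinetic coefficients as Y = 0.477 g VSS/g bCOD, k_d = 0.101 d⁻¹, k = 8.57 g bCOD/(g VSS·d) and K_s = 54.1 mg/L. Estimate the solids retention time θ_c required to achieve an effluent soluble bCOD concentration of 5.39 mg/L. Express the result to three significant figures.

θ_c ≈ 3.71 d

From 1/θ_c = Y·k·S/(K_s + S) − k_d: Y·k·S/(K_s+S) = 0.477 × 8.57 × 5.39 / (54.1 + 5.39) = 0.3704 d⁻¹.
θ_c = 1/(μ − k_d) = 1/(0.3704 − 0.101) = 1/0.2694 = 3.712 d.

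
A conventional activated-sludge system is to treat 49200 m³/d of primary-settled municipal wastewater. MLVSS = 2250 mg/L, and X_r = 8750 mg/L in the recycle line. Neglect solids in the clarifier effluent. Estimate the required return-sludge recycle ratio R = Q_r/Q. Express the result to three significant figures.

R ≈ 0.346

Solids balance on the clarifier gives (1+R)X = R·X_r, so R = X/(X_r − X) = 2250 / (8750 − 2250) = 0.3462.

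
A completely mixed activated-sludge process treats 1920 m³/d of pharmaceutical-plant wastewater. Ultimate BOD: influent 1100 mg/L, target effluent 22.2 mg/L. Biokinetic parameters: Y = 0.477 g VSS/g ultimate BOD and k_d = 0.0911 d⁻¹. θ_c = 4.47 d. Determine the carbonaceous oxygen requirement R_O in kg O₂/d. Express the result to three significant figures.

Correct the yield for decay: Y_obs = Y/(1 + k_d θ_c) = 0.477 / (1 + 0.0911 × 4.47) = 0.477 / 1.407 = 0.3390.
ΔS = 1100 − 22.2 = 1078 mg/L, so the substrate removal rate is 1920 × 1078/1000 = 2069 kg ultimate BOD/d.
Biomass synthesised: P_X = Y_obs × 2069 = 701.4 kg VSS/d.
R_O = Q·(S₀ − S) − 1.42·P_X = 2069 − 1.42 × 701.4 = 1073 kg O₂/d.

R_O ≈ 1070 kg O₂/d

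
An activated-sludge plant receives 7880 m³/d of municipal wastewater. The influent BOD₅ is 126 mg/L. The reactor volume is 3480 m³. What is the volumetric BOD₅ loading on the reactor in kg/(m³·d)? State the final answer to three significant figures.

L_v ≈ 0.285 kg BOD₅/(m³·d)

Applied BOD₅ load per unit volume = Q·S₀/V = (7880 × 126/1000)/3480 = 0.2853 kg BOD₅·m⁻³·d⁻¹.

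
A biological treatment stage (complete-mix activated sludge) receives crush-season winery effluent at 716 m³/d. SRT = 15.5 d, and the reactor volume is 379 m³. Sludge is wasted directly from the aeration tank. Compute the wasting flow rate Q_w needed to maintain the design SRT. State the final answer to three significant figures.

With mixed-liquor wasting, θ_c = V/Q_w, so Q_w = V/θ_c = 379.0/15.5 = 24.45 m³/d.

Q_w ≈ 24.5 m³/d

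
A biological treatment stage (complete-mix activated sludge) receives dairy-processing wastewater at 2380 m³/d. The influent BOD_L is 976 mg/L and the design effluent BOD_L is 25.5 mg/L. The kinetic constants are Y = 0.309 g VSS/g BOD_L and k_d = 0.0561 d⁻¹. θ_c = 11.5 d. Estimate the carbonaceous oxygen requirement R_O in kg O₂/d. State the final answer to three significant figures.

R_O ≈ 1660 kg O₂/d

Y_obs = Y / (1 + k_d θ_c) = 0.309 / (1 + 0.0561 × 11.5) = 0.309 / 1.645 = 0.1878.
Q·(S₀ − S) = 2380 × (976 − 25.5) × 10⁻³ = 2262 kg/d removed.
P_X = Y_obs·Q·(S₀ − S) = 0.1878 × 2262 = 424.9 kg VSS/d.
R_O = Q·(S₀ − S) − 1.42·P_X = 2262 − 1.42 × 424.9 = 1659 kg O₂/d.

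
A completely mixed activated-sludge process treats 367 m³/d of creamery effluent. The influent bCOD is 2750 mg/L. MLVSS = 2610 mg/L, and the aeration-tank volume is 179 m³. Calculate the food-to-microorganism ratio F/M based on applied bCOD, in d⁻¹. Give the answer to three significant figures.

F/M ≈ 2.16 d⁻¹

F/M = Q·S₀ / (V·X) = 367 × 2750 / (179.0 × 2610) = 2.160 g bCOD·(g VSS·d)⁻¹.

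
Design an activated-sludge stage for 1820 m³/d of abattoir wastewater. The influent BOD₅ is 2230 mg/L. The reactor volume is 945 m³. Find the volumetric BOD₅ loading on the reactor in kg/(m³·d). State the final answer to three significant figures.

L_v ≈ 4.29 kg BOD₅/(m³·d)

Volumetric loading L_v = Q·S₀ / V = 1820 × 2230 g/m³ / 945.0 m³ = 4295 g/(m³·d) = 4.295 kg BOD₅/(m³·d).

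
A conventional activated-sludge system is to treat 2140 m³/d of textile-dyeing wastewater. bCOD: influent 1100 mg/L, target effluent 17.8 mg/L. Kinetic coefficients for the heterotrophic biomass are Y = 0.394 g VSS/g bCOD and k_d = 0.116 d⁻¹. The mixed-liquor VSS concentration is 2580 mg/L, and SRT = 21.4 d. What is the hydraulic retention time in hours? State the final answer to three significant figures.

τ ≈ 24.4 h

From the SRT design equation V = Y Q (S₀−S) θ_c / [X (1 + k_d θ_c)] = 0.394 × 2140 × (1100 − 17.8) × 21.4 / [2580 × (1 + 0.116 × 21.4)] = 1.95×10^7 / 8985 = 2173 m³.
Hydraulic retention time τ = V/Q = 2173 / 2140 = 1.016 d = 24.37 h.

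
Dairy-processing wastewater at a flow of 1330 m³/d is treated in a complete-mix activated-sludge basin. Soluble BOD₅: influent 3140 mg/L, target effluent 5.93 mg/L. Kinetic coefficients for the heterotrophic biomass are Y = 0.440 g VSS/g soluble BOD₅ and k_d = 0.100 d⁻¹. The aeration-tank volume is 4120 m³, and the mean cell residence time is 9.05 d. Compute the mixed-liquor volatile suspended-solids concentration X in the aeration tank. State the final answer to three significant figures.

From V·X·(1 + k_d·θ_c) = Y·Q·(S₀ − S)·θ_c: X = 0.440 × 1330 × (3140 − 5.93) × 9.05 / [4120 × (1 + 0.100 × 9.05)] = 2115 mg/L.

X ≈ 2110 mg/L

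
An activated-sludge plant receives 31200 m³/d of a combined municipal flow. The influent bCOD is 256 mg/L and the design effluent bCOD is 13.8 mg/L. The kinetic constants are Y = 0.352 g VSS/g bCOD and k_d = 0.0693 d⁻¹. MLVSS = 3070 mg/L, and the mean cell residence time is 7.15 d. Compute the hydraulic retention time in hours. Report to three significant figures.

τ ≈ 3.19 h

Steady-state biomass mass balance: V·X·(1 + k_d·θ_c) = Y·Q·(S₀ − S)·θ_c, so V = 0.352 × 31200 × (256 − 13.8) × 7.15 / [3070 × (1 + 0.0693 × 7.15)] = 1.9×10^7 / 4591 = 4142 m³.
Hydraulic retention time τ = V/Q = 4142 / 31200 = 0.1328 d = 3.186 h.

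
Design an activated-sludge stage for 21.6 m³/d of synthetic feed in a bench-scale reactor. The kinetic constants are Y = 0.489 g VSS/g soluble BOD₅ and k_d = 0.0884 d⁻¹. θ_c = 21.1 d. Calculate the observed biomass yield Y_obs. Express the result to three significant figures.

The observed yield is Y_obs = Y/(1 + k_d·θ_c) = 0.489 / (1 + 0.0884 × 21.1) = 0.489 / 2.865 = 0.1707 g VSS per g soluble BOD₅ removed.

Y_obs ≈ 0.171 g VSS/g soluble BOD₅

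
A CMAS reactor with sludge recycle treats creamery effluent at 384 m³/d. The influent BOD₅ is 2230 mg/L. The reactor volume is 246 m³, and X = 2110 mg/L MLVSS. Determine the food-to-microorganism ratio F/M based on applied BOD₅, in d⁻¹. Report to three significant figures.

Food-to-microorganism ratio F/M = Q S₀ / (V X) = 384 × 2230 / (246.0 × 2110) = 1.650 d⁻¹.

F/M ≈ 1.65 d⁻¹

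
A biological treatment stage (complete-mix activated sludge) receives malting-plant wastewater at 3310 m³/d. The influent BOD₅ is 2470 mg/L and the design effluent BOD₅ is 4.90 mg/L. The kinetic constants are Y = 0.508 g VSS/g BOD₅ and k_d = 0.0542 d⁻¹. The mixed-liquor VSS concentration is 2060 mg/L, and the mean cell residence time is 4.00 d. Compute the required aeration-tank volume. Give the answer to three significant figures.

From the SRT design equation V = Y Q (S₀−S) θ_c / [X (1 + k_d θ_c)] = 0.508 × 3310 × (2470 − 4.90) × 4.00 / [2060 × (1 + 0.0542 × 4.00)] = 1.66×10^7 / 2507 = 6615 m³.

V ≈ 6610 m³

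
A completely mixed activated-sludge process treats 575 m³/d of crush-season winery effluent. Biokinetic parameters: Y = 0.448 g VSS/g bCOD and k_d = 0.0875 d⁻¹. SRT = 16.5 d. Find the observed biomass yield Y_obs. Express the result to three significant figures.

Y_obs ≈ 0.183 g VSS/g bCOD

The observed yield is Y_obs = Y/(1 + k_d·θ_c) = 0.448 / (1 + 0.0875 × 16.5) = 0.448 / 2.444 = 0.1833 g VSS per g bCOD removed.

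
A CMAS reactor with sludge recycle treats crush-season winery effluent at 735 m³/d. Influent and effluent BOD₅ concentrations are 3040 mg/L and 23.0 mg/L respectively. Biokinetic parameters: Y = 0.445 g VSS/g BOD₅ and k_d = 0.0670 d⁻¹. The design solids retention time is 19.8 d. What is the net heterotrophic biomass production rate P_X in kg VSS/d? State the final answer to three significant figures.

P_X ≈ 424 kg VSS/d

Observed yield with endogenous decay: Y_obs = Y / (1 + k_d·θ_c) = 0.445 / (1 + 0.0670 × 19.8) = 0.445 / 2.327 = 0.1913 g VSS/g BOD₅.
Q·(S₀ − S) = 735 × (3040 − 23.0) × 10⁻³ = 2217 kg/d removed.
P_X = Y_obs · Q(S₀ − S) = 0.1913 × 2217 = 424.1 kg VSS/d.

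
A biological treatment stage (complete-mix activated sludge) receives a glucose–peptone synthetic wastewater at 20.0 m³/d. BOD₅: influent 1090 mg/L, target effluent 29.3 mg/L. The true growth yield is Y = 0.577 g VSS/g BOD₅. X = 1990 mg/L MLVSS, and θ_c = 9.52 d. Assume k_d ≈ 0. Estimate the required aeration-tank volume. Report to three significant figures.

V ≈ 58.6 m³

Biomass mass balance (decay neglected): V·X = Y·Q·(S₀ − S)·θ_c, so V = 0.577 × 20.0 × (1090 − 29.3) × 9.52 / 1990 = 58.56 m³.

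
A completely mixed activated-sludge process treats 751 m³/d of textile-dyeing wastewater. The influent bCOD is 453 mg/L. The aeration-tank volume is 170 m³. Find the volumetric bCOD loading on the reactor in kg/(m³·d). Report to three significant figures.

L_v ≈ 2.00 kg bCOD/(m³·d)

Volumetric loading L_v = Q·S₀ / V = 751 × 453 g/m³ / 170.0 m³ = 2001 g/(m³·d) = 2.001 kg bCOD/(m³·d).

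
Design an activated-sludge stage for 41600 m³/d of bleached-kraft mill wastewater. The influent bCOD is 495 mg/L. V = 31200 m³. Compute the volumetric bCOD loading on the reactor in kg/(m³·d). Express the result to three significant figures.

L_v ≈ 0.660 kg bCOD/(m³·d)

Volumetric loading L_v = Q·S₀ / V = 41600 × 495 g/m³ / 31200 m³ = 660.0 g/(m³·d) = 0.6600 kg bCOD/(m³·d).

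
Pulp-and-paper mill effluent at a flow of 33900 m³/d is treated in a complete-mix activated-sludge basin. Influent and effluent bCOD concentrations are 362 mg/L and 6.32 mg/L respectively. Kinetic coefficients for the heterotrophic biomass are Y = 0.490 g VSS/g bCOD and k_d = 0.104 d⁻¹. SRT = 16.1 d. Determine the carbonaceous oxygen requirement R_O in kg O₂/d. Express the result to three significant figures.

The observed yield is Y_obs = Y/(1 + k_d·θ_c) = 0.490 / (1 + 0.104 × 16.1) = 0.490 / 2.674 = 0.1832 g VSS per g bCOD removed.
Substrate removed = Q·(S₀ − S) = 33900 m³/d × (362 − 6.32) g/m³ = 1.21×10^7 g/d = 12058 kg/d.
P_X = Y_obs·Q·(S₀ − S) = 0.1832 × 12058 = 2209 kg VSS/d.
R_O = Q·ΔS − 1.42 P_X = 12058 − 3137 = 8921 kg O₂/d.

R_O ≈ 8920 kg O₂/d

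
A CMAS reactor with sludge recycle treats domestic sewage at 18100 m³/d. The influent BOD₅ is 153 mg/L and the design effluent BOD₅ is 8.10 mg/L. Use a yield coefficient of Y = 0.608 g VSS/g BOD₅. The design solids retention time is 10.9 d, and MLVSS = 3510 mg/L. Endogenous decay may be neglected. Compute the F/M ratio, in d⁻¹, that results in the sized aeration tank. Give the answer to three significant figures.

Biomass mass balance (decay neglected): V·X = Y·Q·(S₀ − S)·θ_c, so V = 0.608 × 18100 × (153 − 8.10) × 10.9 / 3510 = 4952 m³.
Food-to-microorganism ratio F/M = Q S₀ / (V X) = 18100 × 153 / (4952 × 3510) = 0.1593 d⁻¹.

F/M ≈ 0.159 d⁻¹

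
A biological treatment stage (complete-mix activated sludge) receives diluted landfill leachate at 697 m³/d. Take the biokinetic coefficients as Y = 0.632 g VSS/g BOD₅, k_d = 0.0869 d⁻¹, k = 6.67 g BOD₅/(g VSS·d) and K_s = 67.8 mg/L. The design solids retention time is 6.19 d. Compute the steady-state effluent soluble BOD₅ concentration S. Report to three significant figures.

For a completely mixed reactor with recycle the Lawrence–McCarty relation gives S = K_s·(1 + k_d·θ_c) / [θ_c·(Y·k − k_d) − 1] = 67.8 × (1 + 0.0869 × 6.19) / [6.19 × (0.632 × 6.67 − 0.0869) − 1] = 104.3 / 24.56 = 4.246 mg/L.

S ≈ 4.25 mg/L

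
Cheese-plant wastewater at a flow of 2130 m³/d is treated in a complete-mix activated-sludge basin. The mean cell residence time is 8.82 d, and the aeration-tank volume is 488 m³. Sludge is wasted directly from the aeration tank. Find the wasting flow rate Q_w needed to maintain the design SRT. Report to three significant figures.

For wasting at MLVSS concentration, Q_w = V/θ_c = 488.0/8.82 = 55.33 m³/d.

Q_w ≈ 55.3 m³/d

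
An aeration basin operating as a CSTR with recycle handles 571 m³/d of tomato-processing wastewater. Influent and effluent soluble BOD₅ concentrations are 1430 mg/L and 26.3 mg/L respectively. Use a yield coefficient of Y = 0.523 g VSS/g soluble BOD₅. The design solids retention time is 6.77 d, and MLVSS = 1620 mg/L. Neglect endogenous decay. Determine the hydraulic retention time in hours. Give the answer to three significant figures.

τ ≈ 73.6 h

V·X = Y·Q·ΔS·θ_c gives V = 0.523 × 571 × (1430 − 26.3) × 6.77 / 1620 = 1752 m³.
HRT = V/Q = 1752 m³ / 571 m³·d⁻¹ = 3.068 d × 24 = 73.63 h.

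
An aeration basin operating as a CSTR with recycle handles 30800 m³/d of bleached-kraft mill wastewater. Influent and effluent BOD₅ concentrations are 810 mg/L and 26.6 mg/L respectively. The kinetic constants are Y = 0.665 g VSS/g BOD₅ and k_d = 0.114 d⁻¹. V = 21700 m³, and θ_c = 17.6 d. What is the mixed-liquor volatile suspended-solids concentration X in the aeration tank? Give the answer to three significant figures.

X = Y·Q·ΔS·θ_c / [V·(1 + k_d θ_c)] = 0.665 × 30800 × (810 − 26.6) × 17.6 / [21700 × (1 + 0.114 × 17.6)] = 4329 mg/L.

X ≈ 4330 mg/L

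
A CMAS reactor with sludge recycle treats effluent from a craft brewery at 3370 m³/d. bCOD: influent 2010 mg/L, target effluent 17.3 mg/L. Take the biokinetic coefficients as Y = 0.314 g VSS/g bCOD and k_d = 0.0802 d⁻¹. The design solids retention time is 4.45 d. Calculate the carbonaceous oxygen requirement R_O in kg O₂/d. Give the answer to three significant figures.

Observed yield with endogenous decay: Y_obs = Y / (1 + k_d·θ_c) = 0.314 / (1 + 0.0802 × 4.45) = 0.314 / 1.357 = 0.2314 g VSS/g bCOD.
Mass of bCOD removed per day: Q(S₀ − S) = 3370 × 1993 g/m³ = 6715 kg/d.
Net sludge production P_X = 0.2314 × 6715 = 1554 kg VSS/d.
R_O = Q·ΔS − 1.42 P_X = 6715 − 2207 = 4509 kg O₂/d.

R_O ≈ 4510 kg O₂/d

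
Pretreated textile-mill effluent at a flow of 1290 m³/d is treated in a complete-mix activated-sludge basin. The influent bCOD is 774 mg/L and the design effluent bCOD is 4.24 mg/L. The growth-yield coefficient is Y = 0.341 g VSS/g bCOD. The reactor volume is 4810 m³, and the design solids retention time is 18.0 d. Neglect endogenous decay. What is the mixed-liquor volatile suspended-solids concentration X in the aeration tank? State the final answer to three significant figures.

X = Y·Q·ΔS·θ_c / V = 0.341 × 1290 × (774 − 4.24) × 18.0 / 4810 = 1267 mg/L.

X ≈ 1270 mg/L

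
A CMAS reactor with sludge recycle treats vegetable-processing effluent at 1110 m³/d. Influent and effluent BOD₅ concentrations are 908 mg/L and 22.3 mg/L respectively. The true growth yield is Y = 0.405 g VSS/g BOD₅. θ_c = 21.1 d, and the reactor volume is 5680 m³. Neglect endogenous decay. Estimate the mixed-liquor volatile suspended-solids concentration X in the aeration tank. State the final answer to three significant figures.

Without decay, X = Y Q (S₀−S) θ_c / V = 0.405 × 1110 × (908 − 22.3) × 21.1 / 5680 = 1479 mg/L.

X ≈ 1480 mg/L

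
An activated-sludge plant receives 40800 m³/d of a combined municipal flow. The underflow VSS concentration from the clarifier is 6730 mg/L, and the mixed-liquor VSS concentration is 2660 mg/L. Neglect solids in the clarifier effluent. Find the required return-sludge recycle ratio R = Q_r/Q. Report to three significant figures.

Solids balance on the clarifier gives (1+R)X = R·X_r, so R = X/(X_r − X) = 2660 / (6730 − 2660) = 0.6536.

R ≈ 0.654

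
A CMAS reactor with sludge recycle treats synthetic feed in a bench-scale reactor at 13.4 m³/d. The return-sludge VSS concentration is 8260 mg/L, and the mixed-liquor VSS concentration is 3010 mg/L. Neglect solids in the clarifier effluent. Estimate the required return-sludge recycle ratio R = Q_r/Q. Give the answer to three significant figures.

Solids balance on the clarifier gives (1+R)X = R·X_r, so R = X/(X_r − X) = 3010 / (8260 − 3010) = 0.5733.

R ≈ 0.573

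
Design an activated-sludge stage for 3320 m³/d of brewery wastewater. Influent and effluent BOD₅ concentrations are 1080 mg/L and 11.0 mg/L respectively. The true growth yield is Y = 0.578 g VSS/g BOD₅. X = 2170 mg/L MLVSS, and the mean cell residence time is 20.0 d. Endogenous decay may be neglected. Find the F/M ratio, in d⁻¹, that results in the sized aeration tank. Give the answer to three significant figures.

F/M ≈ 0.0874 d⁻¹

Biomass mass balance (decay neglected): V·X = Y·Q·(S₀ − S)·θ_c, so V = 0.578 × 3320 × (1080 − 11.0) × 20.0 / 2170 = 18907 m³.
F/M = Q·S₀ / (V·X) = 3320 × 1080 / (18907 × 2170) = 0.08740 g BOD₅·(g VSS·d)⁻¹.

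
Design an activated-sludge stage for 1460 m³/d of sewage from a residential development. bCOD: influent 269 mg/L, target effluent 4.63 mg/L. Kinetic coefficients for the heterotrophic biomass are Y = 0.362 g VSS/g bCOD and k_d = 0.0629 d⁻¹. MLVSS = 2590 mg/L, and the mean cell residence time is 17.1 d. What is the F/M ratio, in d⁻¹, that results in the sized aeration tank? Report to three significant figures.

F/M ≈ 0.341 d⁻¹

Rearranging the biomass balance for a CMAS with decay, V = Y·Q·ΔS·θ_c / [X·(1+k_d θ_c)] = 0.362 × 1460 × (269 − 4.63) × 17.1 / [2590 × (1 + 0.0629 × 17.1)] = 2.39×10^6 / 5376 = 444.5 m³.
Food-to-microorganism ratio F/M = Q S₀ / (V X) = 1460 × 269 / (444.5 × 2590) = 0.3412 d⁻¹.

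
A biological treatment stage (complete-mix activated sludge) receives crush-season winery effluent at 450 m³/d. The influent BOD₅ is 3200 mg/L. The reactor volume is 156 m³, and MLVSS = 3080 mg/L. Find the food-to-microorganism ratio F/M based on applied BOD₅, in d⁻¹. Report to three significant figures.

F/M = Q·S₀ / (V·X) = 450 × 3200 / (156.0 × 3080) = 2.997 g BOD₅·(g VSS·d)⁻¹.

F/M ≈ 3.00 d⁻¹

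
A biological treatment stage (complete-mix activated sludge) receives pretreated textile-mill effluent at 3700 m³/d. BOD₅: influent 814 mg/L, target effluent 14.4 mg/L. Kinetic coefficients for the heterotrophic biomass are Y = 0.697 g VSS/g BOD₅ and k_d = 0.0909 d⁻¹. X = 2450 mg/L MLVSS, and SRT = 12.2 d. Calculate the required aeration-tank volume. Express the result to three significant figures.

Rearranging the biomass balance for a CMAS with decay, V = Y·Q·ΔS·θ_c / [X·(1+k_d θ_c)] = 0.697 × 3700 × (814 − 14.4) × 12.2 / [2450 × (1 + 0.0909 × 12.2)] = 2.52×10^7 / 5167 = 4869 m³.

V ≈ 4870 m³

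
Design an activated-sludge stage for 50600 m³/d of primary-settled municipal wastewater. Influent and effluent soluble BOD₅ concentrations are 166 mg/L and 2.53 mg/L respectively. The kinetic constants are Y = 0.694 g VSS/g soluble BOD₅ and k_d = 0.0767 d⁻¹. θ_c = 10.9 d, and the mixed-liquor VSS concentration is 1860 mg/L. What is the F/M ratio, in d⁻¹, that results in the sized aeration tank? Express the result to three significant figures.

Rearranging the biomass balance for a CMAS with decay, V = Y·Q·ΔS·θ_c / [X·(1+k_d θ_c)] = 0.694 × 50600 × (166 − 2.53) × 10.9 / [1860 × (1 + 0.0767 × 10.9)] = 6.26×10^7 / 3415 = 18322 m³.
F/M = Q·S₀ / (V·X) = 50600 × 166 / (18322 × 1860) = 0.2465 g soluble BOD₅·(g VSS·d)⁻¹.

F/M ≈ 0.246 d⁻¹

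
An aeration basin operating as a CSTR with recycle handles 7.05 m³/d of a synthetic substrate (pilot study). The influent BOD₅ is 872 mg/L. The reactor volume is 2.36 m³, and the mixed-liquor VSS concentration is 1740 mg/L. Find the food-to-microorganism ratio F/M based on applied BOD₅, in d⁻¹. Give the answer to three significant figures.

Food-to-microorganism ratio F/M = Q S₀ / (V X) = 7.05 × 872 / (2.360 × 1740) = 1.497 d⁻¹.

F/M ≈ 1.50 d⁻¹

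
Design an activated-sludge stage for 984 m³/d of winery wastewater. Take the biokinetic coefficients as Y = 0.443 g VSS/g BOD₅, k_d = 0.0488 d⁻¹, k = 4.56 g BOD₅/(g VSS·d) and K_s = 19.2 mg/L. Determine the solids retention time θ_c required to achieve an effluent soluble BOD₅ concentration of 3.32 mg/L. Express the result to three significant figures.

At the target effluent, Y k S/(K_s+S) = 0.443×4.56×3.32/22.52 = 0.2978 d⁻¹.
θ_c = 1/(μ − k_d) = 1/(0.2978 − 0.0488) = 1/0.2490 = 4.016 d.

θ_c ≈ 4.02 d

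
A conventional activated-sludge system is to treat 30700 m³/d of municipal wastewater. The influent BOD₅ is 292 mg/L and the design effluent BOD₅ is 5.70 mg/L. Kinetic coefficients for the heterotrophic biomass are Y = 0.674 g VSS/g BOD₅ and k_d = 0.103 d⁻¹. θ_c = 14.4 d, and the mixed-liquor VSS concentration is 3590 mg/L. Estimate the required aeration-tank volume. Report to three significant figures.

Steady-state biomass mass balance: V·X·(1 + k_d·θ_c) = Y·Q·(S₀ − S)·θ_c, so V = 0.674 × 30700 × (292 − 5.70) × 14.4 / [3590 × (1 + 0.103 × 14.4)] = 8.53×10^7 / 8915 = 9569 m³.

V ≈ 9570 m³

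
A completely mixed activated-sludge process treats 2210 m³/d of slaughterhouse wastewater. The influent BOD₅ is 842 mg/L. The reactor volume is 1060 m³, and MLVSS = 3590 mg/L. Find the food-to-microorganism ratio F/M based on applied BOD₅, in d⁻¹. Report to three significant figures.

F/M = applied load / biomass = Q·S₀/(V·X) = 2210 × 842 / (1060 × 3590) = 0.4890 d⁻¹.

F/M ≈ 0.489 d⁻¹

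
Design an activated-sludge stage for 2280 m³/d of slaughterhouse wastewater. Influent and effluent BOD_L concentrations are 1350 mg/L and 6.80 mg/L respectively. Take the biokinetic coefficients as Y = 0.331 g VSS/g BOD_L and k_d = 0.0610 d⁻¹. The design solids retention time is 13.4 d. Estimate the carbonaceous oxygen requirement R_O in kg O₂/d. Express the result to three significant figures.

R_O ≈ 2270 kg O₂/d

Observed yield with endogenous decay: Y_obs = Y / (1 + k_d·θ_c) = 0.331 / (1 + 0.0610 × 13.4) = 0.331 / 1.817 = 0.1821 g VSS/g BOD_L.
Mass of BOD_L removed per day: Q(S₀ − S) = 2280 × 1343 g/m³ = 3062 kg/d.
P_X = Y_obs·Q·(S₀ − S) = 0.1821 × 3062 = 557.8 kg VSS/d.
R_O = Q·ΔS − 1.42 P_X = 3062 − 792.0 = 2270 kg O₂/d.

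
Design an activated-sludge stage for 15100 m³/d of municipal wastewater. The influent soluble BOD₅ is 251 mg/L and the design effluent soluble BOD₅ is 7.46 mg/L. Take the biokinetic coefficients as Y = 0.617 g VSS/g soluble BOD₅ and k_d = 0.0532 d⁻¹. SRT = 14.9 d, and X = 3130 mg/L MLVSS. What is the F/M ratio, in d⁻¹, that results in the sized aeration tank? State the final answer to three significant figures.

From the SRT design equation V = Y Q (S₀−S) θ_c / [X (1 + k_d θ_c)] = 0.617 × 15100 × (251 − 7.46) × 14.9 / [3130 × (1 + 0.0532 × 14.9)] = 3.38×10^7 / 5611 = 6025 m³.
Food-to-microorganism ratio F/M = Q S₀ / (V X) = 15100 × 251 / (6025 × 3130) = 0.2010 d⁻¹.

F/M ≈ 0.201 d⁻¹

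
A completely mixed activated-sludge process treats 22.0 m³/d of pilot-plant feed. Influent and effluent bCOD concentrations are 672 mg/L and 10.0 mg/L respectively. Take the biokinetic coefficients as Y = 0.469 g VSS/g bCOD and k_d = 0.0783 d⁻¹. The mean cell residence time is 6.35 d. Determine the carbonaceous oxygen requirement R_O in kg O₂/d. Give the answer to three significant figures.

The observed yield is Y_obs = Y/(1 + k_d·θ_c) = 0.469 / (1 + 0.0783 × 6.35) = 0.469 / 1.497 = 0.3133 g VSS per g bCOD removed.
Substrate removed = Q·(S₀ − S) = 22.0 m³/d × (672 − 10.0) g/m³ = 1.46×10^4 g/d = 14.56 kg/d.
Net sludge production P_X = 0.3133 × 14.56 = 4.562 kg VSS/d.
R_O = Q·(S₀ − S) − 1.42·P_X = 14.56 − 1.42 × 4.562 = 8.086 kg O₂/d.

R_O ≈ 8.09 kg O₂/d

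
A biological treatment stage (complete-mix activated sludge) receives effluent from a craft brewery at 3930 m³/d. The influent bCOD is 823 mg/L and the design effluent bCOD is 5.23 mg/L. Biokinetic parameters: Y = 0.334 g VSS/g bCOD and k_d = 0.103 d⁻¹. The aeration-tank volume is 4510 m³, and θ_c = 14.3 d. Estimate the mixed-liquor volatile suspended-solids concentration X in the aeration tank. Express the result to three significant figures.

Solving the biomass balance for X: X = Y Q (S₀−S) θ_c / [V (1+k_d θ_c)] = 0.334 × 3930 × (823 − 5.23) × 14.3 / [4510 × (1 + 0.103 × 14.3)] = 1376 mg/L.

X ≈ 1380 mg/L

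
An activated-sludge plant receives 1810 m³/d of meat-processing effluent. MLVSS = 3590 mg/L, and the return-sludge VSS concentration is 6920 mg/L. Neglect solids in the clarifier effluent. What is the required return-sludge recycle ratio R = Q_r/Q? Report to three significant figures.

R ≈ 1.08

R = Q_r/Q = X/(X_r − X) = 3590 / (6920 − 3590) = 1.078.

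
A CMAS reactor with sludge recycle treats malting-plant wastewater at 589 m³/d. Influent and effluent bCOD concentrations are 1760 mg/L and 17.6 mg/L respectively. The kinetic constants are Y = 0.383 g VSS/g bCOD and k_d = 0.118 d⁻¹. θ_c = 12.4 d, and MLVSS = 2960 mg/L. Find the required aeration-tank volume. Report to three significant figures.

V ≈ 668 m³

Rearranging the biomass balance for a CMAS with decay, V = Y·Q·ΔS·θ_c / [X·(1+k_d θ_c)] = 0.383 × 589 × (1760 − 17.6) × 12.4 / [2960 × (1 + 0.118 × 12.4)] = 4.87×10^6 / 7291 = 668.5 m³.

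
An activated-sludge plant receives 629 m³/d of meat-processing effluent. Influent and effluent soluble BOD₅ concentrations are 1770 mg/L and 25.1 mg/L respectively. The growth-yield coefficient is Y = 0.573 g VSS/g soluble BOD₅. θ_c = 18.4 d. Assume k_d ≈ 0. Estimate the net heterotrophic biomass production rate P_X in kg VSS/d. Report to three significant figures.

P_X ≈ 629 kg VSS/d

No decay correction is needed, so Y_obs = Y = 0.573.
Mass of soluble BOD₅ removed per day: Q(S₀ − S) = 629 × 1745 g/m³ = 1098 kg/d.
Biomass produced: P_X = Y_obs·Q·ΔS = 0.5730 × 1098 ≈ 628.9 kg VSS/d.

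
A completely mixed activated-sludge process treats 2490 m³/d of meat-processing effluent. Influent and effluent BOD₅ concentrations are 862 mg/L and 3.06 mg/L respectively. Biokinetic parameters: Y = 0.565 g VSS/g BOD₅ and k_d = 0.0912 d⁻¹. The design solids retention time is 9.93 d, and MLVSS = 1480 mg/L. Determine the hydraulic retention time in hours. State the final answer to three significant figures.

τ ≈ 41.0 h

Steady-state biomass mass balance: V·X·(1 + k_d·θ_c) = Y·Q·(S₀ − S)·θ_c, so V = 0.565 × 2490 × (862 − 3.06) × 9.93 / [1480 × (1 + 0.0912 × 9.93)] = 1.2×10^7 / 2820 = 4255 m³.
Hydraulic retention time τ = V/Q = 4255 / 2490 = 1.709 d = 41.01 h.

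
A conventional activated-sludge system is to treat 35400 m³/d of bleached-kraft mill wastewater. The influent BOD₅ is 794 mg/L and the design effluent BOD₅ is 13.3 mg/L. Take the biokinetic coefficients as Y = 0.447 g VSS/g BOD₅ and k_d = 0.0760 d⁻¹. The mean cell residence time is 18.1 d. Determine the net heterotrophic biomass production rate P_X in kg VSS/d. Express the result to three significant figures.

P_X ≈ 5200 kg VSS/d

Correct the yield for decay: Y_obs = Y/(1 + k_d θ_c) = 0.447 / (1 + 0.0760 × 18.1) = 0.447 / 2.376 = 0.1882.
Q·(S₀ − S) = 35400 × (794 − 13.3) × 10⁻³ = 27637 kg/d removed.
So the net sludge growth is P_X = 0.1882 × 27637 = 5200 kg VSS/d.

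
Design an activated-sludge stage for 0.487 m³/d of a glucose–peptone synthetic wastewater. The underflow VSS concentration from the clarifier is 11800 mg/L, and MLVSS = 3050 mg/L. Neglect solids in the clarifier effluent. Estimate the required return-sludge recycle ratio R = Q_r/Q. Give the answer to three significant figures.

Solids balance on the clarifier gives (1+R)X = R·X_r, so R = X/(X_r − X) = 3050 / (11800 − 3050) = 0.3486.

R ≈ 0.349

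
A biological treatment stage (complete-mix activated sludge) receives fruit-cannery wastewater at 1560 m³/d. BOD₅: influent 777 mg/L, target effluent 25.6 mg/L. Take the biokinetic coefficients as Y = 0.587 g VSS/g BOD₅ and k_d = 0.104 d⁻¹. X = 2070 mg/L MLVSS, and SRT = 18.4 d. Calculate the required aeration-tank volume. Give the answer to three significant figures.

Rearranging the biomass balance for a CMAS with decay, V = Y·Q·ΔS·θ_c / [X·(1+k_d θ_c)] = 0.587 × 1560 × (777 − 25.6) × 18.4 / [2070 × (1 + 0.104 × 18.4)] = 1.27×10^7 / 6031 = 2099 m³.

V ≈ 2100 m³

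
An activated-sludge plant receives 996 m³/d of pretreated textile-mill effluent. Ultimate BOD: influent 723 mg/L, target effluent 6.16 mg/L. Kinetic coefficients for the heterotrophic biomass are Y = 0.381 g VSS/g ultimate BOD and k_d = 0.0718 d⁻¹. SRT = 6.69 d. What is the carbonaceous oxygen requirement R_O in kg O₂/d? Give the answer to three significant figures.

R_O ≈ 453 kg O₂/d

Y_obs = Y / (1 + k_d θ_c) = 0.381 / (1 + 0.0718 × 6.69) = 0.381 / 1.480 = 0.2574.
Substrate removed = Q·(S₀ − S) = 996 m³/d × (723 − 6.16) g/m³ = 7.14×10^5 g/d = 714.0 kg/d.
P_X = Y_obs·Q·(S₀ − S) = 0.2574 × 714.0 = 183.8 kg VSS/d.
R_O = Q·(S₀ − S) − 1.42·P_X = 714.0 − 1.42 × 183.8 = 453.0 kg O₂/d.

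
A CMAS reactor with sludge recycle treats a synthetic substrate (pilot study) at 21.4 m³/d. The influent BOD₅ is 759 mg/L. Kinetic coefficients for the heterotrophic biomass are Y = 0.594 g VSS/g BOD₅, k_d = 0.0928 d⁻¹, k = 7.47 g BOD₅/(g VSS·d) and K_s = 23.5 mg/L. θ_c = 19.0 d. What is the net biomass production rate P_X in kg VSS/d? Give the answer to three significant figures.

From the Monod/SRT balance for a CMAS, S = K_s·(1+k_d θ_c)/[θ_c·(Y k − k_d) − 1] = 23.5 × (1 + 0.0928 × 19.0) / [19.0 × (0.594 × 7.47 − 0.0928) − 1] = 64.94 / 81.54 = 0.7963 mg/L.
The observed yield is Y_obs = Y/(1 + k_d·θ_c) = 0.594 / (1 + 0.0928 × 19.0) = 0.594 / 2.763 = 0.2150 g VSS per g BOD₅ removed.
Substrate removed = Q·(S₀ − S) = 21.4 m³/d × (759 − 0.796) g/m³ = 1.62×10^4 g/d = 16.23 kg/d.
Net biomass production P_X = Y_obs × Q·(S₀ − S) = 0.2150 × 16.23 = 3.488 kg VSS/d.

P_X ≈ 3.49 kg VSS/d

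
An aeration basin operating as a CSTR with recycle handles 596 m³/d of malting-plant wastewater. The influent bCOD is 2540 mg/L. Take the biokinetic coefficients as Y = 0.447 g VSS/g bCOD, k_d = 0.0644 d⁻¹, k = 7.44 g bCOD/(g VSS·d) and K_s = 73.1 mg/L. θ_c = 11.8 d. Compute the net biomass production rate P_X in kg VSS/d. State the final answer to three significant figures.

Effluent substrate depends only on kinetics and SRT: S = K_s(1 + k_d θ_c) / [θ_c(Yk − k_d) − 1] = 73.1 × (1 + 0.0644 × 11.8) / [11.8 × (0.447 × 7.44 − 0.0644) − 1] = 128.7 / 37.48 = 3.432 mg/L.
Correct the yield for decay: Y_obs = Y/(1 + k_d θ_c) = 0.447 / (1 + 0.0644 × 11.8) = 0.447 / 1.760 = 0.2540.
Substrate removed = Q·(S₀ − S) = 596 m³/d × (2540 − 3.43) g/m³ = 1.51×10^6 g/d = 1512 kg/d.
So the net sludge growth is P_X = 0.2540 × 1512 = 384.0 kg VSS/d.

P_X ≈ 384 kg VSS/d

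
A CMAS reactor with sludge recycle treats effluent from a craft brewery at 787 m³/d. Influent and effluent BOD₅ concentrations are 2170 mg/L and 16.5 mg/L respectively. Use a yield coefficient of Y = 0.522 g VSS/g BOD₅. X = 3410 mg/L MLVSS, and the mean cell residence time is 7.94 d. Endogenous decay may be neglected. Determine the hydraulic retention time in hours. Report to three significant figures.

τ ≈ 62.8 h

Biomass mass balance (decay neglected): V·X = Y·Q·(S₀ − S)·θ_c, so V = 0.522 × 787 × (2170 − 16.5) × 7.94 / 3410 = 2060 m³.
HRT = V/Q = 2060 m³ / 787 m³·d⁻¹ = 2.617 d × 24 = 62.82 h.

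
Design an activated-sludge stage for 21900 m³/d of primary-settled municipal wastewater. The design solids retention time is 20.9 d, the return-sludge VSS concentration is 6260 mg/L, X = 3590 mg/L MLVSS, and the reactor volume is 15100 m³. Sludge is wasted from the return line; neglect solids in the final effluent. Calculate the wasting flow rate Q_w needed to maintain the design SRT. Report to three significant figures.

Q_w = (V·X)/(θ_c X_r) = 15100 × 3590 / (20.9 × 6260) = 414.3 m³/d.

Q_w ≈ 414 m³/d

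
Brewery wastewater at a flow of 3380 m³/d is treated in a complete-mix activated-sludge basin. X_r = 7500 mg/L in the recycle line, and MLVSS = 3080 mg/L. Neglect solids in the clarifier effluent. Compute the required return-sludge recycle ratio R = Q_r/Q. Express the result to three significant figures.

R ≈ 0.697

Mass balance around the secondary clarifier (neglecting effluent solids): R = X / (X_r − X) = 3080 / (7500 − 3080) = 0.6968.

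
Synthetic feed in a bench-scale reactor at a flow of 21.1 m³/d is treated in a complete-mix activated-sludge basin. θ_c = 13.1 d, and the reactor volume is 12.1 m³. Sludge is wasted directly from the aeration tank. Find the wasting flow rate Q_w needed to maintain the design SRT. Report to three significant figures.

Wasting from the aeration tank: Q_w = V / θ_c = 12.10 / 13.1 = 0.9237 m³/d.

Q_w ≈ 0.924 m³/d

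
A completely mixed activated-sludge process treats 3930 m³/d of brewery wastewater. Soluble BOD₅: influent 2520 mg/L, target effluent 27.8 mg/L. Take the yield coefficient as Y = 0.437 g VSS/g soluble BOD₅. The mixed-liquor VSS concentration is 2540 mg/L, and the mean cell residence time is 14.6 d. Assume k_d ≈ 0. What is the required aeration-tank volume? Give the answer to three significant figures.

V ≈ 24600 m³

Biomass mass balance (decay neglected): V·X = Y·Q·(S₀ − S)·θ_c, so V = 0.437 × 3930 × (2520 − 27.8) × 14.6 / 2540 = 24602 m³.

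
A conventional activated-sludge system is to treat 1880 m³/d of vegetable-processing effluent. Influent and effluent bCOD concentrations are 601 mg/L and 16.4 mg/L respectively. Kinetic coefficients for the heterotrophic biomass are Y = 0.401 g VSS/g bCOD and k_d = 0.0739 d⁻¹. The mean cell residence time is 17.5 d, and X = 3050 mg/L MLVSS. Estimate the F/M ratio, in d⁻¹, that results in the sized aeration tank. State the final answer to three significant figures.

Rearranging the biomass balance for a CMAS with decay, V = Y·Q·ΔS·θ_c / [X·(1+k_d θ_c)] = 0.401 × 1880 × (601 − 16.4) × 17.5 / [3050 × (1 + 0.0739 × 17.5)] = 7.71×10^6 / 6994 = 1103 m³.
F/M = applied load / biomass = Q·S₀/(V·X) = 1880 × 601 / (1103 × 3050) = 0.3360 d⁻¹.

F/M ≈ 0.336 d⁻¹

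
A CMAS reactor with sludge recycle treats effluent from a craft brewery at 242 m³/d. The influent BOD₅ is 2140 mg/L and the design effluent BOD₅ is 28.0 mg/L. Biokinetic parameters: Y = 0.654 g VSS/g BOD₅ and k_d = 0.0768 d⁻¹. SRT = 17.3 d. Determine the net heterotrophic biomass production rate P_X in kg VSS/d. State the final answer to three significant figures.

Observed yield with endogenous decay: Y_obs = Y / (1 + k_d·θ_c) = 0.654 / (1 + 0.0768 × 17.3) = 0.654 / 2.329 = 0.2809 g VSS/g BOD₅.
Q·(S₀ − S) = 242 × (2140 − 28.0) × 10⁻³ = 511.1 kg/d removed.
So the net sludge growth is P_X = 0.2809 × 511.1 = 143.5 kg VSS/d.

P_X ≈ 144 kg VSS/d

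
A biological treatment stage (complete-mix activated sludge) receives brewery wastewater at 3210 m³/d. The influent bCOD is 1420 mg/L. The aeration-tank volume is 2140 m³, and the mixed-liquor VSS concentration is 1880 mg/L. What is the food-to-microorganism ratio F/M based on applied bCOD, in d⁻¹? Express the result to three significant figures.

F/M ≈ 1.13 d⁻¹

F/M = applied load / biomass = Q·S₀/(V·X) = 3210 × 1420 / (2140 × 1880) = 1.133 d⁻¹.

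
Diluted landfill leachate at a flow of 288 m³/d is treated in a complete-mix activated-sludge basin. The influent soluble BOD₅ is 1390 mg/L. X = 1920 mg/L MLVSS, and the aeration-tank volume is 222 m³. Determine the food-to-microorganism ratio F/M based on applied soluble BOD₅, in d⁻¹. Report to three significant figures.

F/M ≈ 0.939 d⁻¹

F/M = Q·S₀ / (V·X) = 288 × 1390 / (222.0 × 1920) = 0.9392 g soluble BOD₅·(g VSS·d)⁻¹.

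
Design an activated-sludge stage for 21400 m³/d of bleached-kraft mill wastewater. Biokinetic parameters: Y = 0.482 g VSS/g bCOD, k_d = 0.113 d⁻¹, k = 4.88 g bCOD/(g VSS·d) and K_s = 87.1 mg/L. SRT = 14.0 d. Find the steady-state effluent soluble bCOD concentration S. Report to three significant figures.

From the Monod/SRT balance for a CMAS, S = K_s·(1+k_d θ_c)/[θ_c·(Y k − k_d) − 1] = 87.1 × (1 + 0.113 × 14.0) / [14.0 × (0.482 × 4.88 − 0.113) − 1] = 224.9 / 30.35 = 7.410 mg/L.

S ≈ 7.41 mg/L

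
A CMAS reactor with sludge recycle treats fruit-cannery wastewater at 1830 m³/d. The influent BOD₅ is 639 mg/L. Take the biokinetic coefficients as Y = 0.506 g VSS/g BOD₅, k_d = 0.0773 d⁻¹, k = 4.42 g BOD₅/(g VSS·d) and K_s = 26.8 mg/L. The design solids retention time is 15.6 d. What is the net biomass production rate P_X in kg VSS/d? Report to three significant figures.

From the Monod/SRT balance for a CMAS, S = K_s·(1+k_d θ_c)/[θ_c·(Y k − k_d) − 1] = 26.8 × (1 + 0.0773 × 15.6) / [15.6 × (0.506 × 4.42 − 0.0773) − 1] = 59.12 / 32.68 = 1.809 mg/L.
Observed yield with endogenous decay: Y_obs = Y / (1 + k_d·θ_c) = 0.506 / (1 + 0.0773 × 15.6) = 0.506 / 2.206 = 0.2294 g VSS/g BOD₅.
Q·(S₀ − S) = 1830 × (639 − 1.81) × 10⁻³ = 1166 kg/d removed.
Net biomass production P_X = Y_obs × Q·(S₀ − S) = 0.2294 × 1166 = 267.5 kg VSS/d.

P_X ≈ 267 kg VSS/d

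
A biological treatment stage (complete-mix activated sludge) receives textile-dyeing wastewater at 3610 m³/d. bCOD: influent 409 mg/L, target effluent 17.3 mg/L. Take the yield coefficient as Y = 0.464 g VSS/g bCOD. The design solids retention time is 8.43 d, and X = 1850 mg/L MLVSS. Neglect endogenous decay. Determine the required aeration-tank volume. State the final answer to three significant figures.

Biomass mass balance (decay neglected): V·X = Y·Q·(S₀ − S)·θ_c, so V = 0.464 × 3610 × (409 − 17.3) × 8.43 / 1850 = 2990 m³.

V ≈ 2990 m³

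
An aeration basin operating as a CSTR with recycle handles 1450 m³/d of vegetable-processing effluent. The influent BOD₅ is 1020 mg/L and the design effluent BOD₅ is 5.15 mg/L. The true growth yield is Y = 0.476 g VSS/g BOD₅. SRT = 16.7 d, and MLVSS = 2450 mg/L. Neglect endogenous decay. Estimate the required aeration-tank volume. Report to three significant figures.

With k_d = 0 the design equation reduces to V = Y Q (S₀−S) θ_c / X = 0.476 × 1450 × (1020 − 5.15) × 16.7 / 2450 = 4774 m³.

V ≈ 4770 m³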